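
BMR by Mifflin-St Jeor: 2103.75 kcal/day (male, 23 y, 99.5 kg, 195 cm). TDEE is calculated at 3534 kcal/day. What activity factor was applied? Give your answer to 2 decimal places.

1.68

Activity factor = TEE ÷ BMR = 3534 ÷ 2103.75 = 1.68.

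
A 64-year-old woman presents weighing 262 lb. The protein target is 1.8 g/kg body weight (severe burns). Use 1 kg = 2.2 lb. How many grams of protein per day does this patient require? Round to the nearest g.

Weight in kg = 262 ÷ 2.2 = 119.0909 kg.
Protein = 1.8 g/kg × 119.0909 kg = 214.3636 g/day.

214 g/day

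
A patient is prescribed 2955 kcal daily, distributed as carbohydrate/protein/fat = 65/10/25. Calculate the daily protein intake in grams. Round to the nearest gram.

Protein energy = 10% × 2955 = 295.5 kcal.
At 4 kcal/g: 295.5 ÷ 4 = 73.875 g.

74 g/day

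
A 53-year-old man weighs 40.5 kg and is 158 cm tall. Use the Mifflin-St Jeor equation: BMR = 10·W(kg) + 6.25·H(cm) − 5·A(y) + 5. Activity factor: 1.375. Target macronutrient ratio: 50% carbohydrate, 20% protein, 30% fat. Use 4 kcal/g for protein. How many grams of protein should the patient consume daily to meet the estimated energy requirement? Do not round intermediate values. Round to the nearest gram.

78 g/day

Mifflin-St Jeor (male): BMR = 10(40.5) + 6.25(158) − 5(53) + 5 = 405 + 987.5 − 265 + 5 = 1132.5 kcal/day.
TEE = 1132.5 × 1.375 = 1557.1875 kcal/day.
Protein energy = 20% × 1557.1875 = 311.4375 kcal.
Protein = 311.4375 ÷ 4 kcal/g = 77.8594 g.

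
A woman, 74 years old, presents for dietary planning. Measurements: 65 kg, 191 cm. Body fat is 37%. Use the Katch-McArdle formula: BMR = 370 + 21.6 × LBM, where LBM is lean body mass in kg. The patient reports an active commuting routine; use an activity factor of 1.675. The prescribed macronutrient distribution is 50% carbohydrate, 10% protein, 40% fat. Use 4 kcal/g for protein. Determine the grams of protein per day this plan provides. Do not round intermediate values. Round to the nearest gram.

53 g/day

LBM = 65 × (1 − 0.37) = 40.95 kg. Katch-McArdle: BMR = 370 + 21.6 × 40.95 = 1254.52 kcal/day.
TEE = 1254.52 × 1.675 = 2101.321 kcal/day.
Protein energy = 10% × 2101.321 = 210.1321 kcal.
Protein = 210.1321 ÷ 4 kcal/g = 52.533 g.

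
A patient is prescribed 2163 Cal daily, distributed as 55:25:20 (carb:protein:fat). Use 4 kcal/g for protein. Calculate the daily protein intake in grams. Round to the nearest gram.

135 g/day

Protein energy = 25% × 2163 = 540.75 kcal.
At 4 kcal/g: 540.75 ÷ 4 = 135.1875 g.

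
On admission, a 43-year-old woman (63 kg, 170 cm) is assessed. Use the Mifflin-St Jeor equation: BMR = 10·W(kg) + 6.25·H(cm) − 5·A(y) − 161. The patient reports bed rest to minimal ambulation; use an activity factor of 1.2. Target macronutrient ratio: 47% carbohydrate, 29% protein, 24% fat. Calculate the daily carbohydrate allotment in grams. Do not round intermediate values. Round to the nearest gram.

186 g/day

Mifflin-St Jeor (female): BMR = 10(63) + 6.25(170) − 5(43) − 161 = 630 + 1062.5 − 215 − 161 = 1316.5 kcal/day.
TEE = 1316.5 × 1.2 = 1579.8 kcal/day.
Carbohydrate energy = 47% × 1579.8 = 742.506 kcal.
Carbohydrate = 742.506 ÷ 4 kcal/g = 185.6265 g.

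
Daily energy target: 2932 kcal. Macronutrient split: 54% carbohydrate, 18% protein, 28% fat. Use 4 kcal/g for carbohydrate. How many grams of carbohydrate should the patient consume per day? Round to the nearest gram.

Carbohydrate energy = 54% × 2932 = 1583.28 kcal.
At 4 kcal/g: 1583.28 ÷ 4 = 395.82 g.

396 g/day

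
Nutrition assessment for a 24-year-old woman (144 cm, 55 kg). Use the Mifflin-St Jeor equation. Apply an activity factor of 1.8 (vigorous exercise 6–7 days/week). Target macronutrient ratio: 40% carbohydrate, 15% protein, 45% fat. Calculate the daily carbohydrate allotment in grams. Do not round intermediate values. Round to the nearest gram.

Mifflin-St Jeor (female): BMR = 10(55) + 6.25(144) − 5(24) − 161 = 550 + 900 − 120 − 161 = 1169 kcal/day.
TEE = 1169 × 1.8 = 2104.2 kcal/day.
Carbohydrate energy = 40% × 2104.2 = 841.68 kcal.
Carbohydrate = 841.68 ÷ 4 kcal/g = 210.42 g.

210 g/day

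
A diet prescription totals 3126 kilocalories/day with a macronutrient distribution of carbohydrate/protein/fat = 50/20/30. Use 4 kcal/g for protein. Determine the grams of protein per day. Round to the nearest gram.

156 g/day

Protein energy = 20% × 3126 = 625.2 kcal.
At 4 kcal/g: 625.2 ÷ 4 = 156.3 g.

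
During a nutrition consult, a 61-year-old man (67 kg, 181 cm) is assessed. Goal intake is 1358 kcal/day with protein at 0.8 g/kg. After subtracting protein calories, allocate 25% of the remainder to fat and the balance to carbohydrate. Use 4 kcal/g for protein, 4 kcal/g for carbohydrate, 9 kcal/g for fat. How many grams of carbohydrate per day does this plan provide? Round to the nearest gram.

214 g/day

Protein = 0.8 × 67 = 53.6 g → 53.6 × 4 = 214.4 kcal.
Non-protein calories = 1358 − 214.4 = 1143.6 kcal.
Fat: 25% × 1143.6 = 285.9 kcal; carbohydrate: 857.7 kcal.
Carbohydrate: 857.7 kcal ÷ 4 kcal/g = 214.425 g.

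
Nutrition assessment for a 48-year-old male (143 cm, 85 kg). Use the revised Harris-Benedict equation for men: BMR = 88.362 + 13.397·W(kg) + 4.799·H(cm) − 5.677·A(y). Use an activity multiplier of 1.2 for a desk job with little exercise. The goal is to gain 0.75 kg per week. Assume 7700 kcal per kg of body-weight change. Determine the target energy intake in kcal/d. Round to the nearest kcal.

Harris-Benedict: BMR = 88.362 + 13.397(85) + 4.799(143) − 5.677(48) = 1640.868 kcal/day.
TEE = 1640.868 × 1.2 = 1969.0416 kcal/day.
Required daily surplus = 0.75 × 7700 ÷ 7 = 825 kcal/day.
Target intake = 1969.0416 + 825 = 2794.0416 kcal/day.

2794 kcal/d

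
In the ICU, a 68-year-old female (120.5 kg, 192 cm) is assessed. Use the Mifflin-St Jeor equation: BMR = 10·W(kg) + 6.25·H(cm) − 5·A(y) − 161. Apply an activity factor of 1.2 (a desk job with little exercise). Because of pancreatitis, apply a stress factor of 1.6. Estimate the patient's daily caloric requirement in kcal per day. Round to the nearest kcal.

3656 kcal per day

Mifflin-St Jeor (female): BMR = 10(120.5) + 6.25(192) − 5(68) − 161 = 1205 + 1200 − 340 − 161 = 1904 kcal/day.
TEE = BMR × activity factor = 1904 × 1.2 = 2284.8 kcal/day.
Apply stress factor: 2284.8 × 1.6 = 3655.68 kcal/day.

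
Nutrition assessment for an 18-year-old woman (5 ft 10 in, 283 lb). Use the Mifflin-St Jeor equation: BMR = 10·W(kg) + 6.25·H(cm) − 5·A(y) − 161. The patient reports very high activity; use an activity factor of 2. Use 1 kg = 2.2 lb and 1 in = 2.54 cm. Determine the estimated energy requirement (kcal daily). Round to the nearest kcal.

4293 kcal daily

Convert to metric: weight = 283 ÷ 2.2 = 128.6364 kg; height = (5×12 + 10) × 2.54 = 70 × 2.54 = 177.8 cm.
Mifflin-St Jeor (female): BMR = 10(128.6364) + 6.25(177.8) − 5(18) − 161 = 1286.3636 + 1111.25 − 90 − 161 = 2146.6136 kcal/day.
TEE = BMR × activity factor = 2146.6136 × 2 = 4293.2273 kcal/day.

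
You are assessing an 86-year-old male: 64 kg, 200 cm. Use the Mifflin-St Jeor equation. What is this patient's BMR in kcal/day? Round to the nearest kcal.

Mifflin-St Jeor (male): BMR = 10(64) + 6.25(200) − 5(86) + 5 = 640 + 1250 − 430 + 5 = 1465 kcal/day.

1465 kcal/day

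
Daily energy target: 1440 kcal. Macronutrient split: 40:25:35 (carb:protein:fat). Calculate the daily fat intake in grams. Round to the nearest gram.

Fat energy = 35% × 1440 = 504 kcal.
At 9 kcal/g: 504 ÷ 9 = 56 g.

56 g/day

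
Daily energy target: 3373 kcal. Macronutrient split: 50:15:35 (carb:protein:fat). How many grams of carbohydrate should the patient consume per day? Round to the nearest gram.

Carbohydrate energy = 50% × 3373 = 1686.5 kcal.
At 4 kcal/g: 1686.5 ÷ 4 = 421.625 g.

422 g/day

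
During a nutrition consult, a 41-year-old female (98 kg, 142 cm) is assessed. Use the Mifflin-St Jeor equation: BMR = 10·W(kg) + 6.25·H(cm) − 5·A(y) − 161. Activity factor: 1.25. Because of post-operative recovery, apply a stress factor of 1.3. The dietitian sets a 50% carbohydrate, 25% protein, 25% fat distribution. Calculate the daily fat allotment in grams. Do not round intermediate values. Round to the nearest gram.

68 g/day

Mifflin-St Jeor (female): BMR = 10(98) + 6.25(142) − 5(41) − 161 = 980 + 887.5 − 205 − 161 = 1501.5 kcal/day.
TEE = 1501.5 × 1.25 = 1876.875 kcal/day.
With stress factor 1.3: 1876.875 × 1.3 = 2439.9375 kcal/day.
Fat energy = 25% × 2439.9375 = 609.9844 kcal.
Fat = 609.9844 ÷ 9 kcal/g = 67.776 g.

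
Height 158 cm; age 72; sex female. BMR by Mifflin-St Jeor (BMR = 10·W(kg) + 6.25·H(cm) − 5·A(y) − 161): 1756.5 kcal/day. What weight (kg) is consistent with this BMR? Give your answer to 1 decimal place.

1756.5 = 10·W + 6.25(158) − 5(72) − 161
10·W = 1756.5 − 466.5 = 1290, so W = 129 kg.

129.0 kg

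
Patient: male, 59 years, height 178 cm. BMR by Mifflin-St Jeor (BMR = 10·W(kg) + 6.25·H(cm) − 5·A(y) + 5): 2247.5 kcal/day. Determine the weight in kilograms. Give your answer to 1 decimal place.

2247.5 = 10·W + 6.25(178) − 5(59) + 5
10·W = 2247.5 − 822.5 = 1425, so W = 142.5 kg.

142.5 kg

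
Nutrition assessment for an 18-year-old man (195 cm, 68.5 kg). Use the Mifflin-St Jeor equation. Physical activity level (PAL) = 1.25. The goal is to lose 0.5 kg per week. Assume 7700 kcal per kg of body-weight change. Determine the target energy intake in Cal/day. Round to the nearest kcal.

Mifflin-St Jeor (male): BMR = 10(68.5) + 6.25(195) − 5(18) + 5 = 685 + 1218.75 − 90 + 5 = 1818.75 kcal/day.
TEE = 1818.75 × 1.25 = 2273.4375 kcal/day.
Required daily deficit = 0.5 × 7700 ÷ 7 = 550 kcal/day.
Target intake = 2273.4375 − 550 = 1723.4375 kcal/day.

1723 Cal/day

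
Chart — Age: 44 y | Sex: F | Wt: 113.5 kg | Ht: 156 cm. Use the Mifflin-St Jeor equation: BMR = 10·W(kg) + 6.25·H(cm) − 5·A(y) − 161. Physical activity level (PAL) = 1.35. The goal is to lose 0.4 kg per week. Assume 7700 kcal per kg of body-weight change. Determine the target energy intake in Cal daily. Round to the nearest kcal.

Mifflin-St Jeor (female): BMR = 10(113.5) + 6.25(156) − 5(44) − 161 = 1135 + 975 − 220 − 161 = 1729 kcal/day.
TEE = 1729 × 1.35 = 2334.15 kcal/day.
Required daily deficit = 0.4 × 7700 ÷ 7 = 440 kcal/day.
Target intake = 2334.15 − 440 = 1894.15 kcal/day.

1894 Cal daily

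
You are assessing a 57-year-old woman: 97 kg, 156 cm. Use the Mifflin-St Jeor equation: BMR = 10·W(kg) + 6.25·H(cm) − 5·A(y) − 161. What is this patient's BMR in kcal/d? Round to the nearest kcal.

Mifflin-St Jeor (female): BMR = 10(97) + 6.25(156) − 5(57) − 161 = 970 + 975 − 285 − 161 = 1499 kcal/day.

1499 kcal/d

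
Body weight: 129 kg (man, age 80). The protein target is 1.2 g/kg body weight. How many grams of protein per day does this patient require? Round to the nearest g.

Protein = 1.2 g/kg × 129 kg = 154.8 g/day.

155 g/day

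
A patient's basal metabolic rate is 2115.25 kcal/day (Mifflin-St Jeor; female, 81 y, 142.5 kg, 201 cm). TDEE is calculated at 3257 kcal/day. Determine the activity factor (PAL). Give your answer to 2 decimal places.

Activity factor = TEE ÷ BMR = 3257 ÷ 2115.25 = 1.54.

1.54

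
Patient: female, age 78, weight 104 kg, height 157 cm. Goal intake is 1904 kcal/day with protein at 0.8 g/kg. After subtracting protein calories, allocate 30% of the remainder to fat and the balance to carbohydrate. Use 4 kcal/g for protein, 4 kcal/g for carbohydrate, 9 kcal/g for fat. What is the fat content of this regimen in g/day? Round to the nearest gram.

52 g/day

Protein = 0.8 × 104 = 83.2 g → 83.2 × 4 = 332.8 kcal.
Non-protein calories = 1904 − 332.8 = 1571.2 kcal.
Fat: 30% × 1571.2 = 471.36 kcal; carbohydrate: 1099.84 kcal.
Fat: 471.36 kcal ÷ 9 kcal/g = 52.3733 g.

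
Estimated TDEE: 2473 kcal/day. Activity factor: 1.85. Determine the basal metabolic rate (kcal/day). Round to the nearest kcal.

1337 kcal/day

BMR = TEE ÷ activity factor = 2473 ÷ 1.85 = 1336.7568 kcal/day.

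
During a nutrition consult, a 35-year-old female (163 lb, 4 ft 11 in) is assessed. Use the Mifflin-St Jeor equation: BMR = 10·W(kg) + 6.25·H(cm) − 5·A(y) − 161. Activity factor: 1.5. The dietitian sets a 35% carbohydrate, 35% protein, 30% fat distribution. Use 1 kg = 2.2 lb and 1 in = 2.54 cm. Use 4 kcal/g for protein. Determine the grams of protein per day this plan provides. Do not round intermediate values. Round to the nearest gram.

Convert to metric: weight = 163 ÷ 2.2 = 74.0909 kg; height = (4×12 + 11) × 2.54 = 59 × 2.54 = 149.86 cm.
Mifflin-St Jeor (female): BMR = 10(74.0909) + 6.25(149.86) − 5(35) − 161 = 740.9091 + 936.625 − 175 − 161 = 1341.5341 kcal/day.
TEE = 1341.5341 × 1.5 = 2012.3011 kcal/day.
Protein energy = 35% × 2012.3011 = 704.3054 kcal.
Protein = 704.3054 ÷ 4 kcal/g = 176.0763 g.

176 g/day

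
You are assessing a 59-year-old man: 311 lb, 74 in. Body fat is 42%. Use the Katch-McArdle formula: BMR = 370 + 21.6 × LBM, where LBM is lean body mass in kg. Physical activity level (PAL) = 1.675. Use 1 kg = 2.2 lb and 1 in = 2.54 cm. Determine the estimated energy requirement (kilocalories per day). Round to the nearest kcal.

Convert to metric: weight = 311 ÷ 2.2 = 141.3636 kg; height = 74 × 2.54 = 187.96 cm.
LBM = 141.3636 × (1 − 0.42) = 81.9909 kg. Katch-McArdle: BMR = 370 + 21.6 × 81.9909 = 2141.0036 kcal/day.
TEE = BMR × activity factor = 2141.0036 × 1.675 = 3586.1811 kcal/day.

3586 kilocalories per day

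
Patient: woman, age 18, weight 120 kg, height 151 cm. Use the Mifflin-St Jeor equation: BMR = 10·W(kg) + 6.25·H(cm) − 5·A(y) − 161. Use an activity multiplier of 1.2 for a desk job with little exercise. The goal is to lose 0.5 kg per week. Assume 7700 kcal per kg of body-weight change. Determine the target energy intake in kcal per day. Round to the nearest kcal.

Mifflin-St Jeor (female): BMR = 10(120) + 6.25(151) − 5(18) − 161 = 1200 + 943.75 − 90 − 161 = 1892.75 kcal/day.
TEE = 1892.75 × 1.2 = 2271.3 kcal/day.
Required daily deficit = 0.5 × 7700 ÷ 7 = 550 kcal/day.
Target intake = 2271.3 − 550 = 1721.3 kcal/day.

1721 kcal per day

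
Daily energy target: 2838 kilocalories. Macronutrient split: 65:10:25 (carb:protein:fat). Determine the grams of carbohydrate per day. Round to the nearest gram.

Carbohydrate energy = 65% × 2838 = 1844.7 kcal.
At 4 kcal/g: 1844.7 ÷ 4 = 461.175 g.

461 g/day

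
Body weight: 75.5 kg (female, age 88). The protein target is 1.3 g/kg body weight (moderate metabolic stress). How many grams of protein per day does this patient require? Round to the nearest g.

98 g/day

Protein = 1.3 g/kg × 75.5 kg = 98.15 g/day.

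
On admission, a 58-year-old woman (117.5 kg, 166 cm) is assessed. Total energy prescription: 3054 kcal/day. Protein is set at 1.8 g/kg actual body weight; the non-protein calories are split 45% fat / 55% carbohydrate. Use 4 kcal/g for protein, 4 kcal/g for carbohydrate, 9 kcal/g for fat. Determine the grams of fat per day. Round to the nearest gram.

110 g/day

Protein = 1.8 × 117.5 = 211.5 g → 211.5 × 4 = 846 kcal.
Non-protein calories = 3054 − 846 = 2208 kcal.
Fat: 45% × 2208 = 993.6 kcal; carbohydrate: 1214.4 kcal.
Fat: 993.6 kcal ÷ 9 kcal/g = 110.4 g.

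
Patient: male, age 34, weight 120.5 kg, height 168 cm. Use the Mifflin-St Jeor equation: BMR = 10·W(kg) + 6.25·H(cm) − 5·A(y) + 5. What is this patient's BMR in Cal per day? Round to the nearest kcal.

2090 Cal per day

Mifflin-St Jeor (male): BMR = 10(120.5) + 6.25(168) − 5(34) + 5 = 1205 + 1050 − 170 + 5 = 2090 kcal/day.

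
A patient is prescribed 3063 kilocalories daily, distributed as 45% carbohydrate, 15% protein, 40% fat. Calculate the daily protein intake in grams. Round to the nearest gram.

Protein energy = 15% × 3063 = 459.45 kcal.
At 4 kcal/g: 459.45 ÷ 4 = 114.8625 g.

115 g/day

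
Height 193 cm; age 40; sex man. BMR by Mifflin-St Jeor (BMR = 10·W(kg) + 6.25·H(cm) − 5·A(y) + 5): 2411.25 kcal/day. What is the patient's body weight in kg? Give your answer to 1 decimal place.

140.0 kg

2411.25 = 10·W + 6.25(193) − 5(40) + 5
10·W = 2411.25 − 1011.25 = 1400, so W = 140 kg.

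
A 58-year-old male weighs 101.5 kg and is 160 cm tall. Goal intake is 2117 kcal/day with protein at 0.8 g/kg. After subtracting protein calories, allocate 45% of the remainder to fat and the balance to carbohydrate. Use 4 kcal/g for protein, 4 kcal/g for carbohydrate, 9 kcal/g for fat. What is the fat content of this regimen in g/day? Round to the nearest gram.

Protein = 0.8 × 101.5 = 81.2 g → 81.2 × 4 = 324.8 kcal.
Non-protein calories = 2117 − 324.8 = 1792.2 kcal.
Fat: 45% × 1792.2 = 806.49 kcal; carbohydrate: 985.71 kcal.
Fat: 806.49 kcal ÷ 9 kcal/g = 89.61 g.

90 g/day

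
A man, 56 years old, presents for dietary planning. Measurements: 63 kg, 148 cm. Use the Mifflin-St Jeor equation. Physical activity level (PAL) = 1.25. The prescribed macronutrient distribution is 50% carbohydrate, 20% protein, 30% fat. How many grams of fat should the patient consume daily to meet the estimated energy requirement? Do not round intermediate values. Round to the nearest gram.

53 g/day

Mifflin-St Jeor (male): BMR = 10(63) + 6.25(148) − 5(56) + 5 = 630 + 925 − 280 + 5 = 1280 kcal/day.
TEE = 1280 × 1.25 = 1600 kcal/day.
Fat energy = 30% × 1600 = 480 kcal.
Fat = 480 ÷ 9 kcal/g = 53.3333 g.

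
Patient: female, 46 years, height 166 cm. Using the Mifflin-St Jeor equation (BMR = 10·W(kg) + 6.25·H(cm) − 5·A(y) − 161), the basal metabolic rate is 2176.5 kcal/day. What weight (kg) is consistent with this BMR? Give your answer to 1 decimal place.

2176.5 = 10·W + 6.25(166) − 5(46) − 161
10·W = 2176.5 − 646.5 = 1530, so W = 153 kg.

153.0 kg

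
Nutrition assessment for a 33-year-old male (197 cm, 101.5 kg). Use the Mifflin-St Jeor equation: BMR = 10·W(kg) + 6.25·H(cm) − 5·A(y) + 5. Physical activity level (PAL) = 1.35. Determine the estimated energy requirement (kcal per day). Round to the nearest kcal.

2816 kcal per day

Mifflin-St Jeor (male): BMR = 10(101.5) + 6.25(197) − 5(33) + 5 = 1015 + 1231.25 − 165 + 5 = 2086.25 kcal/day.
TEE = BMR × activity factor = 2086.25 × 1.35 = 2816.4375 kcal/day.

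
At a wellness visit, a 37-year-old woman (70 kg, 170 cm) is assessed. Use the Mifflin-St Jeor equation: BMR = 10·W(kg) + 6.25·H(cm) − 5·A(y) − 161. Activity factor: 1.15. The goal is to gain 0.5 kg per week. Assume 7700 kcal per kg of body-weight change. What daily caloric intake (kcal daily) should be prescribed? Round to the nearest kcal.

Mifflin-St Jeor (female): BMR = 10(70) + 6.25(170) − 5(37) − 161 = 700 + 1062.5 − 185 − 161 = 1416.5 kcal/day.
TEE = 1416.5 × 1.15 = 1628.975 kcal/day.
Required daily surplus = 0.5 × 7700 ÷ 7 = 550 kcal/day.
Target intake = 1628.975 + 550 = 2178.975 kcal/day.

2179 kcal daily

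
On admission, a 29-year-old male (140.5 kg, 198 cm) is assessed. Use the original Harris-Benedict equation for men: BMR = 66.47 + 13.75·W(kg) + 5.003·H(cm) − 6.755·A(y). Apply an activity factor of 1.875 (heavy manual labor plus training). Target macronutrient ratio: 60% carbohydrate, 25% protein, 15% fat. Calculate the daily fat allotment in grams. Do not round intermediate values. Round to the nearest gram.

87 g/day

Harris-Benedict: BMR = 66.47 + 13.75(140.5) + 5.003(198) − 6.755(29) = 2793.044 kcal/day.
TEE = 2793.044 × 1.875 = 5236.9575 kcal/day.
Fat energy = 15% × 5236.9575 = 785.5436 kcal.
Fat = 785.5436 ÷ 9 kcal/g = 87.2826 g.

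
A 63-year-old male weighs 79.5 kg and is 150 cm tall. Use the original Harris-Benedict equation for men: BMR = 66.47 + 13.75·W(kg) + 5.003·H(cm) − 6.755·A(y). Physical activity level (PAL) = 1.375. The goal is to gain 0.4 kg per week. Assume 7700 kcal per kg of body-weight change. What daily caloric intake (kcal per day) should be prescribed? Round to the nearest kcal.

2481 kcal per day

Harris-Benedict: BMR = 66.47 + 13.75(79.5) + 5.003(150) − 6.755(63) = 1484.48 kcal/day.
TEE = 1484.48 × 1.375 = 2041.16 kcal/day.
Required daily surplus = 0.4 × 7700 ÷ 7 = 440 kcal/day.
Target intake = 2041.16 + 440 = 2481.16 kcal/day.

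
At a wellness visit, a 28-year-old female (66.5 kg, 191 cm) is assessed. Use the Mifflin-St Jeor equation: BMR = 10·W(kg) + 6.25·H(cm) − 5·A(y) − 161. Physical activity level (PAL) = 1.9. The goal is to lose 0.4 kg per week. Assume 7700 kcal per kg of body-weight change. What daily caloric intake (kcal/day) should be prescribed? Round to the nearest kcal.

2520 kcal/day

Mifflin-St Jeor (female): BMR = 10(66.5) + 6.25(191) − 5(28) − 161 = 665 + 1193.75 − 140 − 161 = 1557.75 kcal/day.
TEE = 1557.75 × 1.9 = 2959.725 kcal/day.
Required daily deficit = 0.4 × 7700 ÷ 7 = 440 kcal/day.
Target intake = 2959.725 − 440 = 2519.725 kcal/day.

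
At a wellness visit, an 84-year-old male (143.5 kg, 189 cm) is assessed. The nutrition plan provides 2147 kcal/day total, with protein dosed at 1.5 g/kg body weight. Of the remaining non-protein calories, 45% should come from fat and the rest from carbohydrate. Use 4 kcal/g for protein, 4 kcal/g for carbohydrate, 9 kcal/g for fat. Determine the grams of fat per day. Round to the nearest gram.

Protein = 1.5 × 143.5 = 215.25 g → 215.25 × 4 = 861 kcal.
Non-protein calories = 2147 − 861 = 1286 kcal.
Fat: 45% × 1286 = 578.7 kcal; carbohydrate: 707.3 kcal.
Fat: 578.7 kcal ÷ 9 kcal/g = 64.3 g.

64 g/day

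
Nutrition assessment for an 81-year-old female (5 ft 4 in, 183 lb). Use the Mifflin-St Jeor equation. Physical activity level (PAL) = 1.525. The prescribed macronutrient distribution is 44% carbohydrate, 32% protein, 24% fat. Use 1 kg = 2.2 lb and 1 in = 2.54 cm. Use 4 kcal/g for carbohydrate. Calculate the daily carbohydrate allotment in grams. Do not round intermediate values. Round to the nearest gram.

215 g/day

Convert to metric: weight = 183 ÷ 2.2 = 83.1818 kg; height = (5×12 + 4) × 2.54 = 64 × 2.54 = 162.56 cm.
Mifflin-St Jeor (female): BMR = 10(83.1818) + 6.25(162.56) − 5(81) − 161 = 831.8182 + 1016 − 405 − 161 = 1281.8182 kcal/day.
TEE = 1281.8182 × 1.525 = 1954.7727 kcal/day.
Carbohydrate energy = 44% × 1954.7727 = 860.1 kcal.
Carbohydrate = 860.1 ÷ 4 kcal/g = 215.025 g.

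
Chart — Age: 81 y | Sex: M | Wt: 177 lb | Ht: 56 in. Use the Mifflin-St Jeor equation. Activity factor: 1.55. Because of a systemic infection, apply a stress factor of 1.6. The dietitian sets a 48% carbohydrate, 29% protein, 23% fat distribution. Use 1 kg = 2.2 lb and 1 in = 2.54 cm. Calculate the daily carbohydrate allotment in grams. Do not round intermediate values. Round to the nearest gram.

385 g/day

Convert to metric: weight = 177 ÷ 2.2 = 80.4545 kg; height = 56 × 2.54 = 142.24 cm.
Mifflin-St Jeor (male): BMR = 10(80.4545) + 6.25(142.24) − 5(81) + 5 = 804.5455 + 889 − 405 + 5 = 1293.5455 kcal/day.
TEE = 1293.5455 × 1.55 = 2004.9955 kcal/day.
With stress factor 1.6: 2004.9955 × 1.6 = 3207.9927 kcal/day.
Carbohydrate energy = 48% × 3207.9927 = 1539.8365 kcal.
Carbohydrate = 1539.8365 ÷ 4 kcal/g = 384.9591 g.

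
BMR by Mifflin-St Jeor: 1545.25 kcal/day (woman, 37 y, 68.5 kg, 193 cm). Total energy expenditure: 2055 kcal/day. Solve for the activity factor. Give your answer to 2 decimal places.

Activity factor = TEE ÷ BMR = 2055 ÷ 1545.25 = 1.33.

1.33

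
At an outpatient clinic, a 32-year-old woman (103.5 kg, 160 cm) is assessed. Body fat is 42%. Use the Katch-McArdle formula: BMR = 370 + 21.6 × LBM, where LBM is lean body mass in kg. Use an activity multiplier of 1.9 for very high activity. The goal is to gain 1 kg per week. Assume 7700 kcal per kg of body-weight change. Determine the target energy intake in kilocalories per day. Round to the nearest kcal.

4267 kilocalories per day

LBM = 103.5 × (1 − 0.42) = 60.03 kg. Katch-McArdle: BMR = 370 + 21.6 × 60.03 = 1666.648 kcal/day.
TEE = 1666.648 × 1.9 = 3166.6312 kcal/day.
Required daily surplus = 1 × 7700 ÷ 7 = 1100 kcal/day.
Target intake = 3166.6312 + 1100 = 4266.6312 kcal/day.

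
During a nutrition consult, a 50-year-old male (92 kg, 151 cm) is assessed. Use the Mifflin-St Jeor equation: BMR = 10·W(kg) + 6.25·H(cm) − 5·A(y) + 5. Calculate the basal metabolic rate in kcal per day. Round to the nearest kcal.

Mifflin-St Jeor (male): BMR = 10(92) + 6.25(151) − 5(50) + 5 = 920 + 943.75 − 250 + 5 = 1618.75 kcal/day.

1619 kcal per day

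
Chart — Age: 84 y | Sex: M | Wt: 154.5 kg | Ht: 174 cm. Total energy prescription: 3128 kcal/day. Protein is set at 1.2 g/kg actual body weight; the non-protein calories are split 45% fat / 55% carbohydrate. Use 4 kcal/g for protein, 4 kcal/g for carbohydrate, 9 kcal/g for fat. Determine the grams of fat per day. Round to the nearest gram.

119 g/day

Protein = 1.2 × 154.5 = 185.4 g → 185.4 × 4 = 741.6 kcal.
Non-protein calories = 3128 − 741.6 = 2386.4 kcal.
Fat: 45% × 2386.4 = 1073.88 kcal; carbohydrate: 1312.52 kcal.
Fat: 1073.88 kcal ÷ 9 kcal/g = 119.32 g.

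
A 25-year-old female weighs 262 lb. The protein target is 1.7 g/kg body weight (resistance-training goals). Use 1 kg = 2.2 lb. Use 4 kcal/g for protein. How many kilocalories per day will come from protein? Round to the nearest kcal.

Weight in kg = 262 ÷ 2.2 = 119.0909 kg.
Protein = 1.7 g/kg × 119.0909 kg = 202.4545 g/day.
Protein energy = 202.4545 g × 4 kcal/g = 809.8182 kcal/day.

810 kcal/day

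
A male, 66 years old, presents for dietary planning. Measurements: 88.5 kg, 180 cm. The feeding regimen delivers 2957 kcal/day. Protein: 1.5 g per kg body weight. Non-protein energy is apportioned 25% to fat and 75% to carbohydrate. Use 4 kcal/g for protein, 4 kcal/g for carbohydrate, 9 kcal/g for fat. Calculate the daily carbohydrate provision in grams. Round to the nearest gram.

Protein = 1.5 × 88.5 = 132.75 g → 132.75 × 4 = 531 kcal.
Non-protein calories = 2957 − 531 = 2426 kcal.
Fat: 25% × 2426 = 606.5 kcal; carbohydrate: 1819.5 kcal.
Carbohydrate: 1819.5 kcal ÷ 4 kcal/g = 454.875 g.

455 g/day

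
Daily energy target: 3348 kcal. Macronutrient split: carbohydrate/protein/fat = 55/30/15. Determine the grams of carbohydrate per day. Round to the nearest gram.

Carbohydrate energy = 55% × 3348 = 1841.4 kcal.
At 4 kcal/g: 1841.4 ÷ 4 = 460.35 g.

460 g/day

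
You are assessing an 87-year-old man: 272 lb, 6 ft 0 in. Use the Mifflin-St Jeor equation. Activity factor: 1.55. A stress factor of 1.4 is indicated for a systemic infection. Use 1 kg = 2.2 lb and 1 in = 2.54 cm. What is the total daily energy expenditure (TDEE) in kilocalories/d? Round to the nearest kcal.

Convert to metric: weight = 272 ÷ 2.2 = 123.6364 kg; height = (6×12 + 0) × 2.54 = 72 × 2.54 = 182.88 cm.
Mifflin-St Jeor (male): BMR = 10(123.6364) + 6.25(182.88) − 5(87) + 5 = 1236.3636 + 1143 − 435 + 5 = 1949.3636 kcal/day.
TEE = BMR × activity factor = 1949.3636 × 1.55 = 3021.5136 kcal/day.
Apply stress factor: 3021.5136 × 1.4 = 4230.1191 kcal/day.

4230 kilocalories/d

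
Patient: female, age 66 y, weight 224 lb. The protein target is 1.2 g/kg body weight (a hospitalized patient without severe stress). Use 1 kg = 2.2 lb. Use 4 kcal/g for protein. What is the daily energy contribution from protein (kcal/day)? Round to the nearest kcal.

Weight in kg = 224 ÷ 2.2 = 101.8182 kg.
Protein = 1.2 g/kg × 101.8182 kg = 122.1818 g/day.
Protein energy = 122.1818 g × 4 kcal/g = 488.7273 kcal/day.

489 kcal/day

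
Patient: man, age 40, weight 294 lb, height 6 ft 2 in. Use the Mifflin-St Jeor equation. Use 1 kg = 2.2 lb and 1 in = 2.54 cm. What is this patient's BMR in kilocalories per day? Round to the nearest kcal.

2316 kilocalories per day

Convert to metric: weight = 294 ÷ 2.2 = 133.6364 kg; height = (6×12 + 2) × 2.54 = 74 × 2.54 = 187.96 cm.
Mifflin-St Jeor (male): BMR = 10(133.6364) + 6.25(187.96) − 5(40) + 5 = 1336.3636 + 1174.75 − 200 + 5 = 2316.1136 kcal/day.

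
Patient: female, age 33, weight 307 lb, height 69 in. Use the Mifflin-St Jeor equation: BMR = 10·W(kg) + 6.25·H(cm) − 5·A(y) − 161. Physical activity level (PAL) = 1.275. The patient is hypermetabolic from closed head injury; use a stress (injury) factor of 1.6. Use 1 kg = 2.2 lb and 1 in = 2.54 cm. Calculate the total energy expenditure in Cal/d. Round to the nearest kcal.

Convert to metric: weight = 307 ÷ 2.2 = 139.5455 kg; height = 69 × 2.54 = 175.26 cm.
Mifflin-St Jeor (female): BMR = 10(139.5455) + 6.25(175.26) − 5(33) − 161 = 1395.4545 + 1095.375 − 165 − 161 = 2164.8295 kcal/day.
TEE = BMR × activity factor = 2164.8295 × 1.275 = 2760.1577 kcal/day.
Apply stress factor: 2760.1577 × 1.6 = 4416.2523 kcal/day.

4416 Cal/d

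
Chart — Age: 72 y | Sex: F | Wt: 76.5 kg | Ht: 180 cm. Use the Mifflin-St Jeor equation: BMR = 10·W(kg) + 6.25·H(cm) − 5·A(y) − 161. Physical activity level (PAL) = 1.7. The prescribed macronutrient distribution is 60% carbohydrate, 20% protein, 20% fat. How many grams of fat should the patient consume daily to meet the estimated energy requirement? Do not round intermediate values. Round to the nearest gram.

Mifflin-St Jeor (female): BMR = 10(76.5) + 6.25(180) − 5(72) − 161 = 765 + 1125 − 360 − 161 = 1369 kcal/day.
TEE = 1369 × 1.7 = 2327.3 kcal/day.
Fat energy = 20% × 2327.3 = 465.46 kcal.
Fat = 465.46 ÷ 9 kcal/g = 51.7178 g.

52 g/day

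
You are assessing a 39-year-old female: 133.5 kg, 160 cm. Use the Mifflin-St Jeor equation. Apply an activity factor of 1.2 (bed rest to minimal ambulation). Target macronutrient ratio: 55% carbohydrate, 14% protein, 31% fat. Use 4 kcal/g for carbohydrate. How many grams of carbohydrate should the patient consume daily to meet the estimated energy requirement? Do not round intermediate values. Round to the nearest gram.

Mifflin-St Jeor (female): BMR = 10(133.5) + 6.25(160) − 5(39) − 161 = 1335 + 1000 − 195 − 161 = 1979 kcal/day.
TEE = 1979 × 1.2 = 2374.8 kcal/day.
Carbohydrate energy = 55% × 2374.8 = 1306.14 kcal.
Carbohydrate = 1306.14 ÷ 4 kcal/g = 326.535 g.

327 g/day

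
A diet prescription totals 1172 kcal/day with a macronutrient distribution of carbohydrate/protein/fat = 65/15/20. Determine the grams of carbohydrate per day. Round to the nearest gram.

190 g/day

Carbohydrate energy = 65% × 1172 = 761.8 kcal.
At 4 kcal/g: 761.8 ÷ 4 = 190.45 g.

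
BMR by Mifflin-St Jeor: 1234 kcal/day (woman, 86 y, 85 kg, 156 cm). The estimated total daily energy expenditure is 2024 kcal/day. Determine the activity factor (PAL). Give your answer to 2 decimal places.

Activity factor = TEE ÷ BMR = 2024 ÷ 1234 = 1.64.

1.64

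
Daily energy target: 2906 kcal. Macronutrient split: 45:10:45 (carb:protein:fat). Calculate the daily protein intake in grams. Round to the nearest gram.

73 g/day

Protein energy = 10% × 2906 = 290.6 kcal.
At 4 kcal/g: 290.6 ÷ 4 = 72.65 g.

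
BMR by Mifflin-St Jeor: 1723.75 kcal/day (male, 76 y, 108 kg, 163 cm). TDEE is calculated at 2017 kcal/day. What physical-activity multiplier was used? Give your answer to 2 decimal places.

Activity factor = TEE ÷ BMR = 2017 ÷ 1723.75 = 1.17.

1.17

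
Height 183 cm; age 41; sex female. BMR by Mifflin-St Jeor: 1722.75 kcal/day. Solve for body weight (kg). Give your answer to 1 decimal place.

94.5 kg

1722.75 = 10·W + 6.25(183) − 5(41) − 161
10·W = 1722.75 − 777.75 = 945, so W = 94.5 kg.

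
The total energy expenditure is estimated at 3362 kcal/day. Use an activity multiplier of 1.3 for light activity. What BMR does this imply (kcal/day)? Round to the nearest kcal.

BMR = TEE ÷ activity factor = 3362 ÷ 1.3 = 2586.1538 kcal/day.

2586 kcal/day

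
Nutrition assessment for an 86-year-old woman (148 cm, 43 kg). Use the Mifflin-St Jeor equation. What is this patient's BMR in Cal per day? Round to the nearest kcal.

764 Cal per day

Mifflin-St Jeor (female): BMR = 10(43) + 6.25(148) − 5(86) − 161 = 430 + 925 − 430 − 161 = 764 kcal/day.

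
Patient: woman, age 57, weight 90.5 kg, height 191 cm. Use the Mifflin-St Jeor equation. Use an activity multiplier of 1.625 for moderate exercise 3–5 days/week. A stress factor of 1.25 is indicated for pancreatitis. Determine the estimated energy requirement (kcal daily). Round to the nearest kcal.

Mifflin-St Jeor (female): BMR = 10(90.5) + 6.25(191) − 5(57) − 161 = 905 + 1193.75 − 285 − 161 = 1652.75 kcal/day.
TEE = BMR × activity factor = 1652.75 × 1.625 = 2685.7188 kcal/day.
Apply stress factor: 2685.7188 × 1.25 = 3357.1484 kcal/day.

3357 kcal daily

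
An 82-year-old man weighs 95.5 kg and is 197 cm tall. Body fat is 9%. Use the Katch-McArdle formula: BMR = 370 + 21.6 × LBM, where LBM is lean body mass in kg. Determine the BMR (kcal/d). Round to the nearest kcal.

LBM = 95.5 × (1 − 0.09) = 86.905 kg. Katch-McArdle: BMR = 370 + 21.6 × 86.905 = 2247.148 kcal/day.

2247 kcal/d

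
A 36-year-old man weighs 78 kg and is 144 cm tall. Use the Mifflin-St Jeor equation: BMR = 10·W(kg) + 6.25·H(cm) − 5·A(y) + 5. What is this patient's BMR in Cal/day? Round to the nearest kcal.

1505 Cal/day

Mifflin-St Jeor (male): BMR = 10(78) + 6.25(144) − 5(36) + 5 = 780 + 900 − 180 + 5 = 1505 kcal/day.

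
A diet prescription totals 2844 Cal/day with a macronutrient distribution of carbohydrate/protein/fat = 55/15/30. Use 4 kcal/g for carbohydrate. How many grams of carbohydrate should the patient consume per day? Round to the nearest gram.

Carbohydrate energy = 55% × 2844 = 1564.2 kcal.
At 4 kcal/g: 1564.2 ÷ 4 = 391.05 g.

391 g/day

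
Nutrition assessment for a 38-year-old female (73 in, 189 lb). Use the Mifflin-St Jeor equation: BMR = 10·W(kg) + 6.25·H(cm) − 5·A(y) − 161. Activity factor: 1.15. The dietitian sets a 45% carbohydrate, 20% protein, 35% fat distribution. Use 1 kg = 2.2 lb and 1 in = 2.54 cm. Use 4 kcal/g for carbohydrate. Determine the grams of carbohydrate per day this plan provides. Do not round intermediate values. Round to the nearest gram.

216 g/day

Convert to metric: weight = 189 ÷ 2.2 = 85.9091 kg; height = 73 × 2.54 = 185.42 cm.
Mifflin-St Jeor (female): BMR = 10(85.9091) + 6.25(185.42) − 5(38) − 161 = 859.0909 + 1158.875 − 190 − 161 = 1666.9659 kcal/day.
TEE = 1666.9659 × 1.15 = 1917.0108 kcal/day.
Carbohydrate energy = 45% × 1917.0108 = 862.6549 kcal.
Carbohydrate = 862.6549 ÷ 4 kcal/g = 215.6637 g.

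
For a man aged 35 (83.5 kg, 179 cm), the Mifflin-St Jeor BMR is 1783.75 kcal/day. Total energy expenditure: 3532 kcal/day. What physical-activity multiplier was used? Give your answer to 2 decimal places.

Activity factor = TEE ÷ BMR = 3532 ÷ 1783.75 = 1.98.

1.98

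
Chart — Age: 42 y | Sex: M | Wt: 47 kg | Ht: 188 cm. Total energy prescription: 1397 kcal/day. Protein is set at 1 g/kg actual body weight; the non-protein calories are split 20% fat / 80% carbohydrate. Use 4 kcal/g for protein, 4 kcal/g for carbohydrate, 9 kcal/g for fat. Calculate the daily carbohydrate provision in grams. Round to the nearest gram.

Protein = 1 × 47 = 47 g → 47 × 4 = 188 kcal.
Non-protein calories = 1397 − 188 = 1209 kcal.
Fat: 20% × 1209 = 241.8 kcal; carbohydrate: 967.2 kcal.
Carbohydrate: 967.2 kcal ÷ 4 kcal/g = 241.8 g.

242 g/day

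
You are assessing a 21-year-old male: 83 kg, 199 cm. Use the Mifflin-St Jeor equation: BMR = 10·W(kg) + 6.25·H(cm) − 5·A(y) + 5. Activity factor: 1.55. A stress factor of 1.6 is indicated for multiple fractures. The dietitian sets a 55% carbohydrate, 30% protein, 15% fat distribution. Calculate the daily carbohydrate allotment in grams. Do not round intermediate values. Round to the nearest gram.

673 g/day

Mifflin-St Jeor (male): BMR = 10(83) + 6.25(199) − 5(21) + 5 = 830 + 1243.75 − 105 + 5 = 1973.75 kcal/day.
TEE = 1973.75 × 1.55 = 3059.3125 kcal/day.
With stress factor 1.6: 3059.3125 × 1.6 = 4894.9 kcal/day.
Carbohydrate energy = 55% × 4894.9 = 2692.195 kcal.
Carbohydrate = 2692.195 ÷ 4 kcal/g = 673.0488 g.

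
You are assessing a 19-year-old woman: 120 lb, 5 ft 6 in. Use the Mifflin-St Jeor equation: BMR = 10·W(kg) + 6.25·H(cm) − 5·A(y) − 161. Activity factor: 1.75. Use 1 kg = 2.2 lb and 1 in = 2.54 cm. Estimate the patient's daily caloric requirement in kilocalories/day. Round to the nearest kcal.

Convert to metric: weight = 120 ÷ 2.2 = 54.5455 kg; height = (5×12 + 6) × 2.54 = 66 × 2.54 = 167.64 cm.
Mifflin-St Jeor (female): BMR = 10(54.5455) + 6.25(167.64) − 5(19) − 161 = 545.4545 + 1047.75 − 95 − 161 = 1337.2045 kcal/day.
TEE = BMR × activity factor = 1337.2045 × 1.75 = 2340.108 kcal/day.

2340 kilocalories/day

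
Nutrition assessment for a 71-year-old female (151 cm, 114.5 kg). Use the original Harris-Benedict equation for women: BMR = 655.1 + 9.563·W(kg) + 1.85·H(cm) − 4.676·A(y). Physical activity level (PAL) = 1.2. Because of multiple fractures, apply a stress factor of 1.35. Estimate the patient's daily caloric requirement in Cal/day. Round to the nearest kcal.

2750 Cal/day

Harris-Benedict: BMR = 655.1 + 9.563(114.5) + 1.85(151) − 4.676(71) = 1697.4175 kcal/day.
TEE = BMR × activity factor = 1697.4175 × 1.2 = 2036.901 kcal/day.
Apply stress factor: 2036.901 × 1.35 = 2749.8164 kcal/day.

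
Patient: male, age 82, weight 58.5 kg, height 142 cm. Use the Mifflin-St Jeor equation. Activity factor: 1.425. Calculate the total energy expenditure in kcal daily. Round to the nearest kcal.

Mifflin-St Jeor (male): BMR = 10(58.5) + 6.25(142) − 5(82) + 5 = 585 + 887.5 − 410 + 5 = 1067.5 kcal/day.
TEE = BMR × activity factor = 1067.5 × 1.425 = 1521.1875 kcal/day.

1521 kcal daily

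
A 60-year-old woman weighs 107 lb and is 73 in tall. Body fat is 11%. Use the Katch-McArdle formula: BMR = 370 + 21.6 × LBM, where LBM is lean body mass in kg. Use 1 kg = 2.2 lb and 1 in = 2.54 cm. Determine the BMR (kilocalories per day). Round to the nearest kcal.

Convert to metric: weight = 107 ÷ 2.2 = 48.6364 kg; height = 73 × 2.54 = 185.42 cm.
LBM = 48.6364 × (1 − 0.11) = 43.2864 kg. Katch-McArdle: BMR = 370 + 21.6 × 43.2864 = 1304.9855 kcal/day.

1305 kilocalories per day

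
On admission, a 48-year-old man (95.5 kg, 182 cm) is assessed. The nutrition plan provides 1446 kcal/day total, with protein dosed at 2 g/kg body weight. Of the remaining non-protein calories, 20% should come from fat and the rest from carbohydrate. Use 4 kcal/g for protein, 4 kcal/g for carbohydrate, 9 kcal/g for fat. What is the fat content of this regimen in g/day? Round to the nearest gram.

Protein = 2 × 95.5 = 191 g → 191 × 4 = 764 kcal.
Non-protein calories = 1446 − 764 = 682 kcal.
Fat: 20% × 682 = 136.4 kcal; carbohydrate: 545.6 kcal.
Fat: 136.4 kcal ÷ 9 kcal/g = 15.1556 g.

15 g/day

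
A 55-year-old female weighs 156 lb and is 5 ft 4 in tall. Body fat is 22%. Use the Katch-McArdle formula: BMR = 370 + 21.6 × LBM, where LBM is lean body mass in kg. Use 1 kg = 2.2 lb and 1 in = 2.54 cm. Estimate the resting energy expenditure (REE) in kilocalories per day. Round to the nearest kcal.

Convert to metric: weight = 156 ÷ 2.2 = 70.9091 kg; height = (5×12 + 4) × 2.54 = 64 × 2.54 = 162.56 cm.
LBM = 70.9091 × (1 − 0.22) = 55.3091 kg. Katch-McArdle: BMR = 370 + 21.6 × 55.3091 = 1564.6764 kcal/day.

1565 kilocalories per day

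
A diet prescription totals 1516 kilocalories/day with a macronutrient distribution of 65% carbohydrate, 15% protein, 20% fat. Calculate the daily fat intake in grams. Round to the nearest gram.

Fat energy = 20% × 1516 = 303.2 kcal.
At 9 kcal/g: 303.2 ÷ 9 = 33.6889 g.

34 g/day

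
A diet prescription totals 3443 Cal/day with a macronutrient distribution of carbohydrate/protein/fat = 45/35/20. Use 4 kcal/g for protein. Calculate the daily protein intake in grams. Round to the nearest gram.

Protein energy = 35% × 3443 = 1205.05 kcal.
At 4 kcal/g: 1205.05 ÷ 4 = 301.2625 g.

301 g/day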